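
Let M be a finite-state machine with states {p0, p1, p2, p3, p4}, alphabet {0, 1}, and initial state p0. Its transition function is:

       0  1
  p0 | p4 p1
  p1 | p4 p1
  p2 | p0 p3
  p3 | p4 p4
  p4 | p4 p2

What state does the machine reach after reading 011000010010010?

p0

p0 → p4 → p2 → p3 → p4 → p4 → p4 → p4 → p2 → p0 → p4 → p2 → p0 → p4 → p2 → p0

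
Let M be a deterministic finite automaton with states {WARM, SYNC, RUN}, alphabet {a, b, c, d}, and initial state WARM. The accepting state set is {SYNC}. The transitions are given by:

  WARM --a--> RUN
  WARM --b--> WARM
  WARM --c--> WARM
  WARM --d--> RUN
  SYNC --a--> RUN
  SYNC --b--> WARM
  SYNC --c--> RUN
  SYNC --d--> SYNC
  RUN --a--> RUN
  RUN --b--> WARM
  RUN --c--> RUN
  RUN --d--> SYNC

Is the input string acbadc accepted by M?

WARM → RUN → RUN → WARM → RUN → SYNC → RUN
End state RUN is not accepting.

No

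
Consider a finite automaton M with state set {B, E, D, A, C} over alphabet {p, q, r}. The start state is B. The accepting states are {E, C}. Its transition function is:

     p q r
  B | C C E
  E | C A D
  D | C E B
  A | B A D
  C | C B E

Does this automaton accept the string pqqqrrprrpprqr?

No

B → C → B → C → B → E → D → C → E → D → C → C → E → A → D
End state D is not accepting.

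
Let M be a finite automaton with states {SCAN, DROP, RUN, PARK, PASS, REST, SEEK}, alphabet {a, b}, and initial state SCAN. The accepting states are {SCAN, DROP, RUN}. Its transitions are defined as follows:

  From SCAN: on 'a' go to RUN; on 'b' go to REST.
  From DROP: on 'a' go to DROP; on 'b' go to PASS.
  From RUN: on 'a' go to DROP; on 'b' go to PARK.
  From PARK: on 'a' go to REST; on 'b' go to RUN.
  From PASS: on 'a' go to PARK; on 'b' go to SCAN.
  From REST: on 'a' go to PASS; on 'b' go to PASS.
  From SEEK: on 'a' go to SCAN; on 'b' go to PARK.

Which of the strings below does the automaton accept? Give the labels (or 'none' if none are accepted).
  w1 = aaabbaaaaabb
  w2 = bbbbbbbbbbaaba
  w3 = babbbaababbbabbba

w1: Trace: SCAN -a-> RUN -a-> DROP -a-> DROP -b-> PASS -b-> SCAN -a-> RUN -a-> DROP -a-> DROP -a-> DROP -a-> DROP -b-> PASS -b-> SCAN  → end SCAN, accepted
w2: Trace: SCAN -b-> REST -b-> PASS -b-> SCAN -b-> REST -b-> PASS -b-> SCAN -b-> REST -b-> PASS -b-> SCAN -b-> REST -a-> PASS -a-> PARK -b-> RUN -a-> DROP  → end DROP, accepted
w3: Trace: SCAN -b-> REST -a-> PASS -b-> SCAN -b-> REST -b-> PASS -a-> PARK -a-> REST -b-> PASS -a-> PARK -b-> RUN -b-> PARK -b-> RUN -a-> DROP -b-> PASS -b-> SCAN -b-> REST -a-> PASS  → end PASS, rejected

w1, w2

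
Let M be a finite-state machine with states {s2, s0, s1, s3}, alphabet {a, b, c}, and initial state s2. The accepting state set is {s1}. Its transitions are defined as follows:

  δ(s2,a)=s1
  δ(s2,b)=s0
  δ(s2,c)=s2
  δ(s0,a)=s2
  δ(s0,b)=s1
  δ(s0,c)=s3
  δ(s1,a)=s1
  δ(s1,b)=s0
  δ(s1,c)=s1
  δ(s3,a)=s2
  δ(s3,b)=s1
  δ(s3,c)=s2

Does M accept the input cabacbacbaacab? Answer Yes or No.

No

Trace: s2 -c-> s2 -a-> s1 -b-> s0 -a-> s2 -c-> s2 -b-> s0 -a-> s2 -c-> s2 -b-> s0 -a-> s2 -a-> s1 -c-> s1 -a-> s1 -b-> s0
End state s0 is not accepting.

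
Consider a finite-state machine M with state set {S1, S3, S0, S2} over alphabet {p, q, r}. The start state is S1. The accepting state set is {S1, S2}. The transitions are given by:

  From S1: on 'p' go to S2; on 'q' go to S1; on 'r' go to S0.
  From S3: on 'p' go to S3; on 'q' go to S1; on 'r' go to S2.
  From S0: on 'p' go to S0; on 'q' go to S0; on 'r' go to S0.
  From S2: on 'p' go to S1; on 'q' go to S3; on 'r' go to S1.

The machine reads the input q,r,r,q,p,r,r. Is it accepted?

No

S1 → S1 → S0 → S0 → S0 → S0 → S0 → S0
End state S0 is not accepting.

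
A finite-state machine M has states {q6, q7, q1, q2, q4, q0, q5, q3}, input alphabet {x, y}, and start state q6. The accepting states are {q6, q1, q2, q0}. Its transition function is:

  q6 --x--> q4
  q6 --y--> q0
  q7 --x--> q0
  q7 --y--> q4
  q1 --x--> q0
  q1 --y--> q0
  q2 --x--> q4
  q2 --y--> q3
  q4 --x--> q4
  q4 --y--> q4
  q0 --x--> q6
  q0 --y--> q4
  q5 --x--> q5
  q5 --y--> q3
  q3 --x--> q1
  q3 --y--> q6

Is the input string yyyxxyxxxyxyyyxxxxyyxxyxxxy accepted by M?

q6 → q0 → q4 → q4 → q4 → q4 → q4 → q4 → q4 → q4 → q4 → q4 → q4 → q4 → q4 → q4 → q4 → q4 → q4 → q4 → q4 → q4 → q4 → q4 → q4 → q4 → q4 → q4
End state q4 is not accepting.

No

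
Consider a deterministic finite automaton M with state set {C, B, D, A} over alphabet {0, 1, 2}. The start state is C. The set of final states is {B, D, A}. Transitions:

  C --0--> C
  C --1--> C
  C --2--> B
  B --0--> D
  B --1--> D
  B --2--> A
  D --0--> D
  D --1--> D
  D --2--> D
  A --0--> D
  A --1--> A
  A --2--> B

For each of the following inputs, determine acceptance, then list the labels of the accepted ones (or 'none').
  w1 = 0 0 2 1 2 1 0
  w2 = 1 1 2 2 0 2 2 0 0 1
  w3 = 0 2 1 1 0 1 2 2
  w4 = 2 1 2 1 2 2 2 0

w1, w2, w3, w4

w1: C → C → C → B → D → D → D → D  → end D, accepted
w2: C → C → C → B → A → D → D → D → D → D → D  → end D, accepted
w3: C → C → B → D → D → D → D → D → D  → end D, accepted
w4: C → B → D → D → D → D → D → D → D  → end D, accepted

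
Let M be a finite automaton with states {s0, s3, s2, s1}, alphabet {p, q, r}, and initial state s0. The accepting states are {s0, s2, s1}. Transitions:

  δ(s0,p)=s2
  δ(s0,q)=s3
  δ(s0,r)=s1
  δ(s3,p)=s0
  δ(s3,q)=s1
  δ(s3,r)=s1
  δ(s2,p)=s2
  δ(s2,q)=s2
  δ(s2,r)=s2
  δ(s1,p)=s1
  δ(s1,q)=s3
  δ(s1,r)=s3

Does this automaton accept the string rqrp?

s0 → s1 → s3 → s1 → s1
End state s1 is accepting.

Yes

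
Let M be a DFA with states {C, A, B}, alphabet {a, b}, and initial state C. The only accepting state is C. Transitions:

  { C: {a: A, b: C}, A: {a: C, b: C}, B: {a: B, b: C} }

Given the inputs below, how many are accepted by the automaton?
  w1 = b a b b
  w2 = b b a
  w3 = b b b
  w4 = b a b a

2

w1: C → C → A → C → C  → end C, accepted
w2: C → C → C → A  → end A, rejected
w3: C → C → C → C  → end C, accepted
w4: C → C → A → C → A  → end A, rejected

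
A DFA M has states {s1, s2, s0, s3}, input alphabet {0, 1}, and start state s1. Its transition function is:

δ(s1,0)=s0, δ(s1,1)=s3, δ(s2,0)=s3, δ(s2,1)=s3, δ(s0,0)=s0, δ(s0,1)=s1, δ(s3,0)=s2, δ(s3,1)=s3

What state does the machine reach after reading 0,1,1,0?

start at s1
read '0': s1 → s0
read '1': s0 → s1
read '1': s1 → s3
read '0': s3 → s2

s2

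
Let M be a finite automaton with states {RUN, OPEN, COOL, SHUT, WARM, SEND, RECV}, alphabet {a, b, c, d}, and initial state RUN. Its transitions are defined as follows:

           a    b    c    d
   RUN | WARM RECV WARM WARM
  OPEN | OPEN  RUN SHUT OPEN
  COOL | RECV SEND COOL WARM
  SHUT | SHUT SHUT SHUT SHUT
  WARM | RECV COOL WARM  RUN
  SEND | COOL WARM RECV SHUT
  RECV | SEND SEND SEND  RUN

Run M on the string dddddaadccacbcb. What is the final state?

SHUT

Trace: RUN -d-> WARM -d-> RUN -d-> WARM -d-> RUN -d-> WARM -a-> RECV -a-> SEND -d-> SHUT -c-> SHUT -c-> SHUT -a-> SHUT -c-> SHUT -b-> SHUT -c-> SHUT -b-> SHUT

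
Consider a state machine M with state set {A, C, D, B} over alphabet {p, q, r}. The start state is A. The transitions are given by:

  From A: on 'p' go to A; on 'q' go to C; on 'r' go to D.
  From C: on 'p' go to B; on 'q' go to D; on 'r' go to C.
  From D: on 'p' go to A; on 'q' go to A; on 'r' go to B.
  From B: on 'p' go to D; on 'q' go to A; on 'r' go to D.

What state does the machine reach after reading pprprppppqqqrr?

Trace: A -p-> A -p-> A -r-> D -p-> A -r-> D -p-> A -p-> A -p-> A -p-> A -q-> C -q-> D -q-> A -r-> D -r-> B

B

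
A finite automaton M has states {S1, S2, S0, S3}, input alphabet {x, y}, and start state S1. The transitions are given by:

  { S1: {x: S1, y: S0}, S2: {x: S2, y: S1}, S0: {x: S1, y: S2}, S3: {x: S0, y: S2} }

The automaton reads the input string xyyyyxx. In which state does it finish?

S1

S1 → S1 → S0 → S2 → S1 → S0 → S1 → S1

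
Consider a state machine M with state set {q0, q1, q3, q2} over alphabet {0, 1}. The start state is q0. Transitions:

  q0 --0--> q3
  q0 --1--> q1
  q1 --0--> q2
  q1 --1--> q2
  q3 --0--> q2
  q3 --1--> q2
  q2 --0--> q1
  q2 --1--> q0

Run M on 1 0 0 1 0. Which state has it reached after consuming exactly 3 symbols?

q1

Trace: q0 -1-> q1 -0-> q2 -0-> q1
After 3 symbols: q1.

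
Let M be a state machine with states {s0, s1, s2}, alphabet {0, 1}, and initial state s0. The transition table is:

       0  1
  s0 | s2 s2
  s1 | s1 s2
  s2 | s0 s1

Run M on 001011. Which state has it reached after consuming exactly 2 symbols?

s0

Trace: s0 -0-> s2 -0-> s0
After 2 symbols: s0.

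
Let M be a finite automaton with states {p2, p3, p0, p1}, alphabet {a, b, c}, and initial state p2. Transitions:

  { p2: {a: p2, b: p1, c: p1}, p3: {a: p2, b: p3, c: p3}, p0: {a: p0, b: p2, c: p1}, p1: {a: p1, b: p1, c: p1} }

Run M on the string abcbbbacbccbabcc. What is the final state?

start at p2
read 'a': p2 → p2
read 'b': p2 → p1
read 'c': p1 → p1
read 'b': p1 → p1
read 'b': p1 → p1
read 'b': p1 → p1
read 'a': p1 → p1
read 'c': p1 → p1
read 'b': p1 → p1
read 'c': p1 → p1
read 'c': p1 → p1
read 'b': p1 → p1
read 'a': p1 → p1
read 'b': p1 → p1
read 'c': p1 → p1
read 'c': p1 → p1

p1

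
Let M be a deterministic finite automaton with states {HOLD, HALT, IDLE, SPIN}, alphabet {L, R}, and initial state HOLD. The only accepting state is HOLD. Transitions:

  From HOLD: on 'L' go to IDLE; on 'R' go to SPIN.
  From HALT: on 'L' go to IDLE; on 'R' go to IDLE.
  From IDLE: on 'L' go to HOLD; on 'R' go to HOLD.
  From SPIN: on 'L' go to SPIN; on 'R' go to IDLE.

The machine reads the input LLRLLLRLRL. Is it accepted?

HOLD → IDLE → HOLD → SPIN → SPIN → SPIN → SPIN → IDLE → HOLD → SPIN → SPIN
End state SPIN is not accepting.

No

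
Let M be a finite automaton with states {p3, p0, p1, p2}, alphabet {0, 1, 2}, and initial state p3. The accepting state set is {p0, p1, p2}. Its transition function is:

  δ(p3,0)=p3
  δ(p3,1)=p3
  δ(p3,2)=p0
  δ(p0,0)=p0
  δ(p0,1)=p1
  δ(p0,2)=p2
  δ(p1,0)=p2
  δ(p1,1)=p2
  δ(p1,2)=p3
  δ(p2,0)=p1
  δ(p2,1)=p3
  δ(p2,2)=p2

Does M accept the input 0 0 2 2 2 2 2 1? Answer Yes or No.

start at p3
read '0': p3 → p3
read '0': p3 → p3
read '2': p3 → p0
read '2': p0 → p2
read '2': p2 → p2
read '2': p2 → p2
read '2': p2 → p2
read '1': p2 → p3
End state p3 is not accepting.

No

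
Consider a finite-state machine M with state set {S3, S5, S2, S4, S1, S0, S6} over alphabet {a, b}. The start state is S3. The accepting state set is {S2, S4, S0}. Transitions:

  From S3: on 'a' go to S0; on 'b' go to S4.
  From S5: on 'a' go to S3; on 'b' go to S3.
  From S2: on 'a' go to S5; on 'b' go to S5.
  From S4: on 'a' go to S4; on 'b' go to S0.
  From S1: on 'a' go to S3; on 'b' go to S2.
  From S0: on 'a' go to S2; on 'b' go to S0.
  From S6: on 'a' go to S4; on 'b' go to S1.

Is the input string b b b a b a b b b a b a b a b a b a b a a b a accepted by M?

S3 → S4 → S0 → S0 → S2 → S5 → S3 → S4 → S0 → S0 → S2 → S5 → S3 → S4 → S4 → S0 → S2 → S5 → S3 → S4 → S4 → S4 → S0 → S2
End state S2 is accepting.

Yes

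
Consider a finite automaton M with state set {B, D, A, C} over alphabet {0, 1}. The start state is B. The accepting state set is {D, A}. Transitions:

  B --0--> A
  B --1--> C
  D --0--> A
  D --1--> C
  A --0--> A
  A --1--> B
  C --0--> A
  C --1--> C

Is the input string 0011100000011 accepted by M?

start at B
read '0': B → A
read '0': A → A
read '1': A → B
read '1': B → C
read '1': C → C
read '0': C → A
read '0': A → A
read '0': A → A
read '0': A → A
read '0': A → A
read '0': A → A
read '1': A → B
read '1': B → C
End state C is not accepting.

No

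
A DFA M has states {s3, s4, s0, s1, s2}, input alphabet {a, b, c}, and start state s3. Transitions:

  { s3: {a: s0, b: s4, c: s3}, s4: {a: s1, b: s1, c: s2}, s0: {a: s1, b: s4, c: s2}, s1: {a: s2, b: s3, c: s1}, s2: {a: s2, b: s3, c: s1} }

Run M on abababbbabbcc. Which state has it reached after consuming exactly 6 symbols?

s3 → s0 → s4 → s1 → s3 → s0 → s4
After 6 symbols: s4.

s4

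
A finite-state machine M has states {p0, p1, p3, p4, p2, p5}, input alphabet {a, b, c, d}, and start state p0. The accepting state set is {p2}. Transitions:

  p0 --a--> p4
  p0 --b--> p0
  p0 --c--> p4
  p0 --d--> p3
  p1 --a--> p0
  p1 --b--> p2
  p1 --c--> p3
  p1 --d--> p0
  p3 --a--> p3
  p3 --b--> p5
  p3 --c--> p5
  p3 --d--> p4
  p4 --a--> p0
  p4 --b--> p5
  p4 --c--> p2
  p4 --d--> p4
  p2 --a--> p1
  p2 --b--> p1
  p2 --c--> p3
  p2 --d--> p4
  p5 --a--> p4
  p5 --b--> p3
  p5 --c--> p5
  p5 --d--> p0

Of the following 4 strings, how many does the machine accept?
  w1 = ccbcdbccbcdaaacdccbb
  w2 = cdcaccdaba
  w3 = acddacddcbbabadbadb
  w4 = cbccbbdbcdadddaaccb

0

w1:
  start at p0
  read 'c': p0 → p4
  read 'c': p4 → p2
  read 'b': p2 → p1
  read 'c': p1 → p3
  read 'd': p3 → p4
  read 'b': p4 → p5
  read 'c': p5 → p5
  read 'c': p5 → p5
  read 'b': p5 → p3
  read 'c': p3 → p5
  read 'd': p5 → p0
  read 'a': p0 → p4
  read 'a': p4 → p0
  read 'a': p0 → p4
  read 'c': p4 → p2
  read 'd': p2 → p4
  read 'c': p4 → p2
  read 'c': p2 → p3
  read 'b': p3 → p5
  read 'b': p5 → p3
  end p3, rejected
w2:
  start at p0
  read 'c': p0 → p4
  read 'd': p4 → p4
  read 'c': p4 → p2
  read 'a': p2 → p1
  read 'c': p1 → p3
  read 'c': p3 → p5
  read 'd': p5 → p0
  read 'a': p0 → p4
  read 'b': p4 → p5
  read 'a': p5 → p4
  end p4, rejected
w3:
  start at p0
  read 'a': p0 → p4
  read 'c': p4 → p2
  read 'd': p2 → p4
  read 'd': p4 → p4
  read 'a': p4 → p0
  read 'c': p0 → p4
  read 'd': p4 → p4
  read 'd': p4 → p4
  read 'c': p4 → p2
  read 'b': p2 → p1
  read 'b': p1 → p2
  read 'a': p2 → p1
  read 'b': p1 → p2
  read 'a': p2 → p1
  read 'd': p1 → p0
  read 'b': p0 → p0
  read 'a': p0 → p4
  read 'd': p4 → p4
  read 'b': p4 → p5
  end p5, rejected
w4:
  start at p0
  read 'c': p0 → p4
  read 'b': p4 → p5
  read 'c': p5 → p5
  read 'c': p5 → p5
  read 'b': p5 → p3
  read 'b': p3 → p5
  read 'd': p5 → p0
  read 'b': p0 → p0
  read 'c': p0 → p4
  read 'd': p4 → p4
  read 'a': p4 → p0
  read 'd': p0 → p3
  read 'd': p3 → p4
  read 'd': p4 → p4
  read 'a': p4 → p0
  read 'a': p0 → p4
  read 'c': p4 → p2
  read 'c': p2 → p3
  read 'b': p3 → p5
  end p5, rejected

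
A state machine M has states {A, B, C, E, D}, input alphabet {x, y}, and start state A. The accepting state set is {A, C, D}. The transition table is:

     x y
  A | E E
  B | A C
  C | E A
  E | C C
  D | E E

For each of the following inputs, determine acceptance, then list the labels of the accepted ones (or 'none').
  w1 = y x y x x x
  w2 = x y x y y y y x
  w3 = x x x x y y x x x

w3

w1: Trace: A -y-> E -x-> C -y-> A -x-> E -x-> C -x-> E  → end E, rejected
w2: Trace: A -x-> E -y-> C -x-> E -y-> C -y-> A -y-> E -y-> C -x-> E  → end E, rejected
w3: Trace: A -x-> E -x-> C -x-> E -x-> C -y-> A -y-> E -x-> C -x-> E -x-> C  → end C, accepted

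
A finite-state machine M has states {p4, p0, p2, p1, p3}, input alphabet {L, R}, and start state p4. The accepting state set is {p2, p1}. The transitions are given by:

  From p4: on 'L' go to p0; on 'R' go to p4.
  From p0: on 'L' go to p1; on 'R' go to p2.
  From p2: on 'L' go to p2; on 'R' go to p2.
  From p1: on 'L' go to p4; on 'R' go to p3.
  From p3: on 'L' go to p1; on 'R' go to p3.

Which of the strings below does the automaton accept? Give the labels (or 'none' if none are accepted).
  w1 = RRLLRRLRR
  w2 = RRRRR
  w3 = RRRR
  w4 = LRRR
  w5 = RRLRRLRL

w1: Trace: p4 -R-> p4 -R-> p4 -L-> p0 -L-> p1 -R-> p3 -R-> p3 -L-> p1 -R-> p3 -R-> p3  → end p3, rejected
w2: Trace: p4 -R-> p4 -R-> p4 -R-> p4 -R-> p4 -R-> p4  → end p4, rejected
w3: Trace: p4 -R-> p4 -R-> p4 -R-> p4 -R-> p4  → end p4, rejected
w4: Trace: p4 -L-> p0 -R-> p2 -R-> p2 -R-> p2  → end p2, accepted
w5: Trace: p4 -R-> p4 -R-> p4 -L-> p0 -R-> p2 -R-> p2 -L-> p2 -R-> p2 -L-> p2  → end p2, accepted

w4, w5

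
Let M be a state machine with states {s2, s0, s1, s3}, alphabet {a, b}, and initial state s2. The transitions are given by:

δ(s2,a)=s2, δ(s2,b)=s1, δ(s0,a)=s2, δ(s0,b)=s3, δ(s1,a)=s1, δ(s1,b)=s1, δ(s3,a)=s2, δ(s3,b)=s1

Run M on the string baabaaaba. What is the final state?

Trace: s2 -b-> s1 -a-> s1 -a-> s1 -b-> s1 -a-> s1 -a-> s1 -a-> s1 -b-> s1 -a-> s1

s1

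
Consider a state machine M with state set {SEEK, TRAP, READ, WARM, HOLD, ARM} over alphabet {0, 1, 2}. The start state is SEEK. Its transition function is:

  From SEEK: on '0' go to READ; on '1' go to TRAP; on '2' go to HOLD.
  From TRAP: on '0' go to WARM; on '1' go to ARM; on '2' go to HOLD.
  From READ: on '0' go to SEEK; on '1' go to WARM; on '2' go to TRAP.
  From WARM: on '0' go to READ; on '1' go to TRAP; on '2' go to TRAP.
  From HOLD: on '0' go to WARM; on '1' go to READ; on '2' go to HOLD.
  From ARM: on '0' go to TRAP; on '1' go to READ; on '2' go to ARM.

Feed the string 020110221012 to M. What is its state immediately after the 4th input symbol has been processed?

TRAP

start at SEEK
read '0': SEEK → READ
read '2': READ → TRAP
read '0': TRAP → WARM
read '1': WARM → TRAP
After 4 symbols: TRAP.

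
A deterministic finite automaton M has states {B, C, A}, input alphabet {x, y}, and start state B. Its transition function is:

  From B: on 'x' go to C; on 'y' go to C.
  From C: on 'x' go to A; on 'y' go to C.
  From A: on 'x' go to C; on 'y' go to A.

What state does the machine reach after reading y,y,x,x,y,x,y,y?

Trace: B -y-> C -y-> C -x-> A -x-> C -y-> C -x-> A -y-> A -y-> A

A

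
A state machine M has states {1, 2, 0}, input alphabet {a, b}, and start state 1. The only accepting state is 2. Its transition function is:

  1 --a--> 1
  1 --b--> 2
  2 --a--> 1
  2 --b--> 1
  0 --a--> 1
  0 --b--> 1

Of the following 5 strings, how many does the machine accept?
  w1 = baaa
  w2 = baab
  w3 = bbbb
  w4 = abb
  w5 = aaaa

w1:
  start at 1
  read 'b': 1 → 2
  read 'a': 2 → 1
  read 'a': 1 → 1
  read 'a': 1 → 1
  end 1, rejected
w2:
  start at 1
  read 'b': 1 → 2
  read 'a': 2 → 1
  read 'a': 1 → 1
  read 'b': 1 → 2
  end 2, accepted
w3:
  start at 1
  read 'b': 1 → 2
  read 'b': 2 → 1
  read 'b': 1 → 2
  read 'b': 2 → 1
  end 1, rejected
w4:
  start at 1
  read 'a': 1 → 1
  read 'b': 1 → 2
  read 'b': 2 → 1
  end 1, rejected
w5:
  start at 1
  read 'a': 1 → 1
  read 'a': 1 → 1
  read 'a': 1 → 1
  read 'a': 1 → 1
  end 1, rejected

1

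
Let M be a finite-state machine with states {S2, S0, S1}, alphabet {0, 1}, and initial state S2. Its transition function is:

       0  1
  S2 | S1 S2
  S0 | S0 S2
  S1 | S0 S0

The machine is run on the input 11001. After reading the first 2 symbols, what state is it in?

S2

S2 → S2 → S2
After 2 symbols: S2.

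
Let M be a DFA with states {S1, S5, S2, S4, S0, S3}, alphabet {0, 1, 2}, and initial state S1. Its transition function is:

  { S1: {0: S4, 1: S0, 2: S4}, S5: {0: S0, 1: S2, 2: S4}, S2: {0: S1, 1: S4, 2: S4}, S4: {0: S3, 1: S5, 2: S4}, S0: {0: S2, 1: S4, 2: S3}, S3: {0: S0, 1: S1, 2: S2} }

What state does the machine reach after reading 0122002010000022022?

S4

S1 → S4 → S5 → S4 → S4 → S3 → S0 → S3 → S0 → S4 → S3 → S0 → S2 → S1 → S4 → S4 → S4 → S3 → S2 → S4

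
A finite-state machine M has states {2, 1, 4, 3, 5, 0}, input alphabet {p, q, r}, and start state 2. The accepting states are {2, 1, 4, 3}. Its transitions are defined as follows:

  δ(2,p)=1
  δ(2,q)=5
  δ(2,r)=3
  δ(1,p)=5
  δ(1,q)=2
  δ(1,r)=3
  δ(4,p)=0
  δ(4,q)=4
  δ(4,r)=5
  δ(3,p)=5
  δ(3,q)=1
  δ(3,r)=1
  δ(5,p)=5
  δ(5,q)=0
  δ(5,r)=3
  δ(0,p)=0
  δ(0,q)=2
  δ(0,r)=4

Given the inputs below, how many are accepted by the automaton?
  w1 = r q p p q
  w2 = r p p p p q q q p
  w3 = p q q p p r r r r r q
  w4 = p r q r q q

w1:
  start at 2
  read 'r': 2 → 3
  read 'q': 3 → 1
  read 'p': 1 → 5
  read 'p': 5 → 5
  read 'q': 5 → 0
  end 0, rejected
w2:
  start at 2
  read 'r': 2 → 3
  read 'p': 3 → 5
  read 'p': 5 → 5
  read 'p': 5 → 5
  read 'p': 5 → 5
  read 'q': 5 → 0
  read 'q': 0 → 2
  read 'q': 2 → 5
  read 'p': 5 → 5
  end 5, rejected
w3:
  start at 2
  read 'p': 2 → 1
  read 'q': 1 → 2
  read 'q': 2 → 5
  read 'p': 5 → 5
  read 'p': 5 → 5
  read 'r': 5 → 3
  read 'r': 3 → 1
  read 'r': 1 → 3
  read 'r': 3 → 1
  read 'r': 1 → 3
  read 'q': 3 → 1
  end 1, accepted
w4:
  start at 2
  read 'p': 2 → 1
  read 'r': 1 → 3
  read 'q': 3 → 1
  read 'r': 1 → 3
  read 'q': 3 → 1
  read 'q': 1 → 2
  end 2, accepted

2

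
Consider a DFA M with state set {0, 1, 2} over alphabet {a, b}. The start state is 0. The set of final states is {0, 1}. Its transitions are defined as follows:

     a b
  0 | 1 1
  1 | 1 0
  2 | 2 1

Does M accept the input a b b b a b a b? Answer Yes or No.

Yes

start at 0
read 'a': 0 → 1
read 'b': 1 → 0
read 'b': 0 → 1
read 'b': 1 → 0
read 'a': 0 → 1
read 'b': 1 → 0
read 'a': 0 → 1
read 'b': 1 → 0
End state 0 is accepting.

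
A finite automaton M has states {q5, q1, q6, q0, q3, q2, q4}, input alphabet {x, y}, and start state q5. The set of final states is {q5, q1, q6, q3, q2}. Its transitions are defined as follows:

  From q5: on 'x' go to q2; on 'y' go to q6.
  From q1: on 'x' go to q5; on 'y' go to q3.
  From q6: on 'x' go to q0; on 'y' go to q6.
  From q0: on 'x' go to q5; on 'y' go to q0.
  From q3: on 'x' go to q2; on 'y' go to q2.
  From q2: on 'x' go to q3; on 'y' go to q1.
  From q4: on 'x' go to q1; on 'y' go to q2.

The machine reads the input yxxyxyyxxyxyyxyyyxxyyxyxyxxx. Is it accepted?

Yes

q5 → q6 → q0 → q5 → q6 → q0 → q0 → q0 → q5 → q2 → q1 → q5 → q6 → q6 → q0 → q0 → q0 → q0 → q5 → q2 → q1 → q3 → q2 → q1 → q5 → q6 → q0 → q5 → q2
End state q2 is accepting.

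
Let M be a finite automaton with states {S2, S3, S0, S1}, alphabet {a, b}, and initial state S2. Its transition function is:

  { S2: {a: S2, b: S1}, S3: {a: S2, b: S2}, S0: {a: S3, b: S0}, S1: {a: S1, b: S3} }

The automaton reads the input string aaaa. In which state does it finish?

S2

Trace: S2 -a-> S2 -a-> S2 -a-> S2 -a-> S2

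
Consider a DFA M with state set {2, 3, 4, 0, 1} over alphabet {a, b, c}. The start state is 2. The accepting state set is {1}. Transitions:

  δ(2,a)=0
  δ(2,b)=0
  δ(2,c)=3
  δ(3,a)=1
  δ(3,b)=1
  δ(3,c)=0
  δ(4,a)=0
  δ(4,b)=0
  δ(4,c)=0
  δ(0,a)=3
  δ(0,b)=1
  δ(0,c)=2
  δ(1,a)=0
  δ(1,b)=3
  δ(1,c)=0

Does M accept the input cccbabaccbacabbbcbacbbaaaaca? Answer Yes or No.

No

start at 2
read 'c': 2 → 3
read 'c': 3 → 0
read 'c': 0 → 2
read 'b': 2 → 0
read 'a': 0 → 3
read 'b': 3 → 1
read 'a': 1 → 0
read 'c': 0 → 2
read 'c': 2 → 3
read 'b': 3 → 1
read 'a': 1 → 0
read 'c': 0 → 2
read 'a': 2 → 0
read 'b': 0 → 1
read 'b': 1 → 3
read 'b': 3 → 1
read 'c': 1 → 0
read 'b': 0 → 1
read 'a': 1 → 0
read 'c': 0 → 2
read 'b': 2 → 0
read 'b': 0 → 1
read 'a': 1 → 0
read 'a': 0 → 3
read 'a': 3 → 1
read 'a': 1 → 0
read 'c': 0 → 2
read 'a': 2 → 0
End state 0 is not accepting.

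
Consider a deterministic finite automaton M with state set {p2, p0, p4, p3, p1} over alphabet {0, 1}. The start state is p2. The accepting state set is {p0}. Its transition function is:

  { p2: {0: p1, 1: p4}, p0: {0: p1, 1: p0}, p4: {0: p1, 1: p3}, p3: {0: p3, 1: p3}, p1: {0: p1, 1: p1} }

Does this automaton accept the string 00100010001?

Trace: p2 -0-> p1 -0-> p1 -1-> p1 -0-> p1 -0-> p1 -0-> p1 -1-> p1 -0-> p1 -0-> p1 -0-> p1 -1-> p1
End state p1 is not accepting.

No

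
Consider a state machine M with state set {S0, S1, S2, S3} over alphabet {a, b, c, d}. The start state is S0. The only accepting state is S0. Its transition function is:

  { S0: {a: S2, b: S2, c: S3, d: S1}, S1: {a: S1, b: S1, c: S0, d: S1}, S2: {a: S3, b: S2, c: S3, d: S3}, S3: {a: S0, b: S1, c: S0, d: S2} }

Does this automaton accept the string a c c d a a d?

S0 → S2 → S3 → S0 → S1 → S1 → S1 → S1
End state S1 is not accepting.

No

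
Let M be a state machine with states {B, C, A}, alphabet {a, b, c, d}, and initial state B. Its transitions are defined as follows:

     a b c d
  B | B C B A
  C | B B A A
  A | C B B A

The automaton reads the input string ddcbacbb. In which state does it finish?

B

start at B
read 'd': B → A
read 'd': A → A
read 'c': A → B
read 'b': B → C
read 'a': C → B
read 'c': B → B
read 'b': B → C
read 'b': C → B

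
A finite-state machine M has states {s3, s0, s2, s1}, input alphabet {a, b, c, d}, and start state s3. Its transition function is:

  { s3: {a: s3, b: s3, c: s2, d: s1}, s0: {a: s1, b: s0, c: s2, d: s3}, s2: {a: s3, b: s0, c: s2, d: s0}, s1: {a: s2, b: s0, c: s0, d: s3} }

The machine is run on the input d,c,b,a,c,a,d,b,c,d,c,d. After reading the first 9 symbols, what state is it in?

start at s3
read 'd': s3 → s1
read 'c': s1 → s0
read 'b': s0 → s0
read 'a': s0 → s1
read 'c': s1 → s0
read 'a': s0 → s1
read 'd': s1 → s3
read 'b': s3 → s3
read 'c': s3 → s2
After 9 symbols: s2.

s2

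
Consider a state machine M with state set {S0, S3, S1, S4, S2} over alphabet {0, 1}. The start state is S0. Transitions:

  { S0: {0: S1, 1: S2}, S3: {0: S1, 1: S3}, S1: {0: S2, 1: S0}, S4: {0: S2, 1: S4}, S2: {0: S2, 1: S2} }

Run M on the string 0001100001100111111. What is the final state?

start at S0
read '0': S0 → S1
read '0': S1 → S2
read '0': S2 → S2
read '1': S2 → S2
read '1': S2 → S2
read '0': S2 → S2
read '0': S2 → S2
read '0': S2 → S2
read '0': S2 → S2
read '1': S2 → S2
read '1': S2 → S2
read '0': S2 → S2
read '0': S2 → S2
read '1': S2 → S2
read '1': S2 → S2
read '1': S2 → S2
read '1': S2 → S2
read '1': S2 → S2
read '1': S2 → S2

S2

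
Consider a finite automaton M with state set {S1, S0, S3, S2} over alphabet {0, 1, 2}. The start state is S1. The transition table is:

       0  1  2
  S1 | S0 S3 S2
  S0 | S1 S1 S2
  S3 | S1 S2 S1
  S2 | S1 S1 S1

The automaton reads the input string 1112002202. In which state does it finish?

S1 → S3 → S2 → S1 → S2 → S1 → S0 → S2 → S1 → S0 → S2

S2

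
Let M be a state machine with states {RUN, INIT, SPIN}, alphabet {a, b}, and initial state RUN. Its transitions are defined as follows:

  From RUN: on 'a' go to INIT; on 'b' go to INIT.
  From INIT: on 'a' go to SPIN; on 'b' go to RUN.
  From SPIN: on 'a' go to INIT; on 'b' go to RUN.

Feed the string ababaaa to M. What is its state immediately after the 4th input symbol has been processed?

RUN

Trace: RUN -a-> INIT -b-> RUN -a-> INIT -b-> RUN
After 4 symbols: RUN.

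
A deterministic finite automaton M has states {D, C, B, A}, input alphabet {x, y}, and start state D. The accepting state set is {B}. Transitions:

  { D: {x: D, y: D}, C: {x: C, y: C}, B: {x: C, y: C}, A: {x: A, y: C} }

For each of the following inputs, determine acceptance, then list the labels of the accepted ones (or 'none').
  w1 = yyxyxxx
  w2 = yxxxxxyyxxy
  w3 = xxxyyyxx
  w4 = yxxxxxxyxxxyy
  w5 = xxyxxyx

w1: D → D → D → D → D → D → D → D  → end D, rejected
w2: D → D → D → D → D → D → D → D → D → D → D → D  → end D, rejected
w3: D → D → D → D → D → D → D → D → D  → end D, rejected
w4: D → D → D → D → D → D → D → D → D → D → D → D → D → D  → end D, rejected
w5: D → D → D → D → D → D → D → D  → end D, rejected

none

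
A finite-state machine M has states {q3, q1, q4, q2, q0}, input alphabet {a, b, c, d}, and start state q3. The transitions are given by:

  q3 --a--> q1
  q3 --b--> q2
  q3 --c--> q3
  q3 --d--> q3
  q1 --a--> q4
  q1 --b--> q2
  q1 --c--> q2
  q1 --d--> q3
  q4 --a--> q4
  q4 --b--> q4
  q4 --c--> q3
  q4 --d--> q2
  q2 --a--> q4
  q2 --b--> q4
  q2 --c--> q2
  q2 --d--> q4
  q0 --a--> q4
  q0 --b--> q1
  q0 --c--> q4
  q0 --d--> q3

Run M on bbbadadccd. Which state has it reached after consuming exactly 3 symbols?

Trace: q3 -b-> q2 -b-> q4 -b-> q4
After 3 symbols: q4.

q4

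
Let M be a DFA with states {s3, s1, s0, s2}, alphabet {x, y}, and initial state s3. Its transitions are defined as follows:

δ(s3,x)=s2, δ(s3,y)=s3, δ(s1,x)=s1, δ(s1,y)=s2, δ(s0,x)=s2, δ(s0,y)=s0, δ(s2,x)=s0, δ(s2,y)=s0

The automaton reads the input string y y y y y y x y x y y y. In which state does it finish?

s0

Trace: s3 -y-> s3 -y-> s3 -y-> s3 -y-> s3 -y-> s3 -y-> s3 -x-> s2 -y-> s0 -x-> s2 -y-> s0 -y-> s0 -y-> s0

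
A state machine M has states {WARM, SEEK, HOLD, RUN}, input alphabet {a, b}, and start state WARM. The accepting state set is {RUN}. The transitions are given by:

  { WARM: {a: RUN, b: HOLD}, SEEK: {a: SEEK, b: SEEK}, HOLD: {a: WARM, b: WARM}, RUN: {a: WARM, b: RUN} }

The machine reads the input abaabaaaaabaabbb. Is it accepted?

Yes

WARM → RUN → RUN → WARM → RUN → RUN → WARM → RUN → WARM → RUN → WARM → HOLD → WARM → RUN → RUN → RUN → RUN
End state RUN is accepting.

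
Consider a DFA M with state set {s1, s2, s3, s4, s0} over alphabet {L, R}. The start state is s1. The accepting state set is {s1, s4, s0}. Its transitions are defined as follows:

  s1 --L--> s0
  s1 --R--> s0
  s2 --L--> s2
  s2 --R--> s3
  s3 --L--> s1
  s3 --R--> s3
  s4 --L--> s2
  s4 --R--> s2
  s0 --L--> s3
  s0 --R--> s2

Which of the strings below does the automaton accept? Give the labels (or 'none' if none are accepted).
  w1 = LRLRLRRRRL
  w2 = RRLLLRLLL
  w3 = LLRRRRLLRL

w1: s1 → s0 → s2 → s2 → s3 → s1 → s0 → s2 → s3 → s3 → s1  → end s1, accepted
w2: s1 → s0 → s2 → s2 → s2 → s2 → s3 → s1 → s0 → s3  → end s3, rejected
w3: s1 → s0 → s3 → s3 → s3 → s3 → s3 → s1 → s0 → s2 → s2  → end s2, rejected

w1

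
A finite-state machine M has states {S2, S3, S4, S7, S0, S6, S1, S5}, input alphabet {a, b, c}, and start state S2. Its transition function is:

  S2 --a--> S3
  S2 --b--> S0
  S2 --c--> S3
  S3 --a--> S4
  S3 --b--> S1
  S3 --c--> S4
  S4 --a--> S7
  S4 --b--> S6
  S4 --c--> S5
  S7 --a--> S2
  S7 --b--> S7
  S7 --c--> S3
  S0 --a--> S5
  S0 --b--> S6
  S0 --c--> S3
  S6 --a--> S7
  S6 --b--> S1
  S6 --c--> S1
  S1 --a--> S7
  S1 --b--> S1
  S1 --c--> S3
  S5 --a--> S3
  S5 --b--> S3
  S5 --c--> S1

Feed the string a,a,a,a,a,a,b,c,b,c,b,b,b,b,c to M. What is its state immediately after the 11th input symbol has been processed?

start at S2
read 'a': S2 → S3
read 'a': S3 → S4
read 'a': S4 → S7
read 'a': S7 → S2
read 'a': S2 → S3
read 'a': S3 → S4
read 'b': S4 → S6
read 'c': S6 → S1
read 'b': S1 → S1
read 'c': S1 → S3
read 'b': S3 → S1
After 11 symbols: S1.

S1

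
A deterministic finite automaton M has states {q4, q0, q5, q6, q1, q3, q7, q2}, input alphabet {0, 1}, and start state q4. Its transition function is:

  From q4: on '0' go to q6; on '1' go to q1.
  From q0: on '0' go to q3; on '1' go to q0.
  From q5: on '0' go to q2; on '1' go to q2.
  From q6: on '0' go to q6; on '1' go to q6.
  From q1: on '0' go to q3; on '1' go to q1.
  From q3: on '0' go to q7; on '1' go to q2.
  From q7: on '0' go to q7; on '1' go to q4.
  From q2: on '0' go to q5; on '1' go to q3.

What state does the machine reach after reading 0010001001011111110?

start at q4
read '0': q4 → q6
read '0': q6 → q6
read '1': q6 → q6
read '0': q6 → q6
read '0': q6 → q6
read '0': q6 → q6
read '1': q6 → q6
read '0': q6 → q6
read '0': q6 → q6
read '1': q6 → q6
read '0': q6 → q6
read '1': q6 → q6
read '1': q6 → q6
read '1': q6 → q6
read '1': q6 → q6
read '1': q6 → q6
read '1': q6 → q6
read '1': q6 → q6
read '0': q6 → q6

q6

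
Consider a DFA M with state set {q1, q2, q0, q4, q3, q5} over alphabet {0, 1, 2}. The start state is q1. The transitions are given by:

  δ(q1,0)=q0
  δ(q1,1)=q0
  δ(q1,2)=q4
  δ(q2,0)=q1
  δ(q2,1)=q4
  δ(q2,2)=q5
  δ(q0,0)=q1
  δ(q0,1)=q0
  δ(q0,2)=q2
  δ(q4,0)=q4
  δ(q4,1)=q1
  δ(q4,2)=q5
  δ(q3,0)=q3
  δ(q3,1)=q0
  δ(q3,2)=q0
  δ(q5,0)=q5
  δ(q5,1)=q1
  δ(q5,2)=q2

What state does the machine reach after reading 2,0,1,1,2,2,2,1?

Trace: q1 -2-> q4 -0-> q4 -1-> q1 -1-> q0 -2-> q2 -2-> q5 -2-> q2 -1-> q4

q4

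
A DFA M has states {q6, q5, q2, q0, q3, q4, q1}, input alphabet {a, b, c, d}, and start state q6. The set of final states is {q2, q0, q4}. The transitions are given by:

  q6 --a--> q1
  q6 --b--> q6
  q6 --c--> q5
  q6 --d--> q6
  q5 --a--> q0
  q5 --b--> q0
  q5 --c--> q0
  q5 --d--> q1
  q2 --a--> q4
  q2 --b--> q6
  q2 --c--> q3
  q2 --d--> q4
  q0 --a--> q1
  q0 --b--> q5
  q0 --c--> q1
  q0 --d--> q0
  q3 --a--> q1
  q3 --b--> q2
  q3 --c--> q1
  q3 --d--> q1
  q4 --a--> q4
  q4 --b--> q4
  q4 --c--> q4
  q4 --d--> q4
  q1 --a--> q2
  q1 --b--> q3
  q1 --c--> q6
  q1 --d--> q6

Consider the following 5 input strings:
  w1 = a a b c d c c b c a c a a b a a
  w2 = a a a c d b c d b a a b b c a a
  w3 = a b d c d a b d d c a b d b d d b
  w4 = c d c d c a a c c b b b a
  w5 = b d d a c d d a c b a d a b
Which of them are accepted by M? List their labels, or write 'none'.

w1:
  start at q6
  read 'a': q6 → q1
  read 'a': q1 → q2
  read 'b': q2 → q6
  read 'c': q6 → q5
  read 'd': q5 → q1
  read 'c': q1 → q6
  read 'c': q6 → q5
  read 'b': q5 → q0
  read 'c': q0 → q1
  read 'a': q1 → q2
  read 'c': q2 → q3
  read 'a': q3 → q1
  read 'a': q1 → q2
  read 'b': q2 → q6
  read 'a': q6 → q1
  read 'a': q1 → q2
  end q2, accepted
w2:
  start at q6
  read 'a': q6 → q1
  read 'a': q1 → q2
  read 'a': q2 → q4
  read 'c': q4 → q4
  read 'd': q4 → q4
  read 'b': q4 → q4
  read 'c': q4 → q4
  read 'd': q4 → q4
  read 'b': q4 → q4
  read 'a': q4 → q4
  read 'a': q4 → q4
  read 'b': q4 → q4
  read 'b': q4 → q4
  read 'c': q4 → q4
  read 'a': q4 → q4
  read 'a': q4 → q4
  end q4, accepted
w3:
  start at q6
  read 'a': q6 → q1
  read 'b': q1 → q3
  read 'd': q3 → q1
  read 'c': q1 → q6
  read 'd': q6 → q6
  read 'a': q6 → q1
  read 'b': q1 → q3
  read 'd': q3 → q1
  read 'd': q1 → q6
  read 'c': q6 → q5
  read 'a': q5 → q0
  read 'b': q0 → q5
  read 'd': q5 → q1
  read 'b': q1 → q3
  read 'd': q3 → q1
  read 'd': q1 → q6
  read 'b': q6 → q6
  end q6, rejected
w4:
  start at q6
  read 'c': q6 → q5
  read 'd': q5 → q1
  read 'c': q1 → q6
  read 'd': q6 → q6
  read 'c': q6 → q5
  read 'a': q5 → q0
  read 'a': q0 → q1
  read 'c': q1 → q6
  read 'c': q6 → q5
  read 'b': q5 → q0
  read 'b': q0 → q5
  read 'b': q5 → q0
  read 'a': q0 → q1
  end q1, rejected
w5:
  start at q6
  read 'b': q6 → q6
  read 'd': q6 → q6
  read 'd': q6 → q6
  read 'a': q6 → q1
  read 'c': q1 → q6
  read 'd': q6 → q6
  read 'd': q6 → q6
  read 'a': q6 → q1
  read 'c': q1 → q6
  read 'b': q6 → q6
  read 'a': q6 → q1
  read 'd': q1 → q6
  read 'a': q6 → q1
  read 'b': q1 → q3
  end q3, rejected

w1, w2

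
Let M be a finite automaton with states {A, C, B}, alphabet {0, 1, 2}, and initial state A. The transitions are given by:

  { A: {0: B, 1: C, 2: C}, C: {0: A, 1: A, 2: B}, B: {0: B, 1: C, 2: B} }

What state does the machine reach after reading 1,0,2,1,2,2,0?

start at A
read '1': A → C
read '0': C → A
read '2': A → C
read '1': C → A
read '2': A → C
read '2': C → B
read '0': B → B

B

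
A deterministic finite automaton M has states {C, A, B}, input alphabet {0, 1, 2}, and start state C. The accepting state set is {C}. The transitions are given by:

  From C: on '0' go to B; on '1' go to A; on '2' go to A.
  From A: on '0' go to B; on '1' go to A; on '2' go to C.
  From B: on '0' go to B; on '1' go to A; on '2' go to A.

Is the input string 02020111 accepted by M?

start at C
read '0': C → B
read '2': B → A
read '0': A → B
read '2': B → A
read '0': A → B
read '1': B → A
read '1': A → A
read '1': A → A
End state A is not accepting.

No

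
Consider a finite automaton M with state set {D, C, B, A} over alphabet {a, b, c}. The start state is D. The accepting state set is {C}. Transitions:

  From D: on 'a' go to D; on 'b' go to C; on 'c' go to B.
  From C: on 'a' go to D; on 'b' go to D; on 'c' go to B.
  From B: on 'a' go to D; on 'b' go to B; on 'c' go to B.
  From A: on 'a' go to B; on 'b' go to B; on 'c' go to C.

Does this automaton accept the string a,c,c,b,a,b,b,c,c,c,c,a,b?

start at D
read 'a': D → D
read 'c': D → B
read 'c': B → B
read 'b': B → B
read 'a': B → D
read 'b': D → C
read 'b': C → D
read 'c': D → B
read 'c': B → B
read 'c': B → B
read 'c': B → B
read 'a': B → D
read 'b': D → C
End state C is accepting.

Yes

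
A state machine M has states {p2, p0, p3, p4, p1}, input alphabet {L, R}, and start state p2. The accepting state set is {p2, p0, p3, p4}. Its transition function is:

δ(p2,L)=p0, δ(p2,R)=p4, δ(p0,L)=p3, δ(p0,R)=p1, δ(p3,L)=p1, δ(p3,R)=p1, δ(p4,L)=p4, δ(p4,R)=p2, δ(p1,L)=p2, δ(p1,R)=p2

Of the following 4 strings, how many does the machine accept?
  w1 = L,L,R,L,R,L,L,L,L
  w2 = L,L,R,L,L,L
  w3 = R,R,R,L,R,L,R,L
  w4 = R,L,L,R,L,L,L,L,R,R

4

w1:
  start at p2
  read 'L': p2 → p0
  read 'L': p0 → p3
  read 'R': p3 → p1
  read 'L': p1 → p2
  read 'R': p2 → p4
  read 'L': p4 → p4
  read 'L': p4 → p4
  read 'L': p4 → p4
  read 'L': p4 → p4
  end p4, accepted
w2:
  start at p2
  read 'L': p2 → p0
  read 'L': p0 → p3
  read 'R': p3 → p1
  read 'L': p1 → p2
  read 'L': p2 → p0
  read 'L': p0 → p3
  end p3, accepted
w3:
  start at p2
  read 'R': p2 → p4
  read 'R': p4 → p2
  read 'R': p2 → p4
  read 'L': p4 → p4
  read 'R': p4 → p2
  read 'L': p2 → p0
  read 'R': p0 → p1
  read 'L': p1 → p2
  end p2, accepted
w4:
  start at p2
  read 'R': p2 → p4
  read 'L': p4 → p4
  read 'L': p4 → p4
  read 'R': p4 → p2
  read 'L': p2 → p0
  read 'L': p0 → p3
  read 'L': p3 → p1
  read 'L': p1 → p2
  read 'R': p2 → p4
  read 'R': p4 → p2
  end p2, accepted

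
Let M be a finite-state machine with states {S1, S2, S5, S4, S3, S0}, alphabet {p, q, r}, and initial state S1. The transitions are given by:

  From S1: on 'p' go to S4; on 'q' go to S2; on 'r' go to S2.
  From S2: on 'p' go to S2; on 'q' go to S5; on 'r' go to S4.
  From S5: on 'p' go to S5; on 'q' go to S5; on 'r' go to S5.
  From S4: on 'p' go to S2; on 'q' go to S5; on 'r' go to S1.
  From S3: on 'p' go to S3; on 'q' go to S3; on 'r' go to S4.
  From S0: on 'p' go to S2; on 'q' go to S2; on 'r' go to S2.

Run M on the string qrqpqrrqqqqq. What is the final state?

start at S1
read 'q': S1 → S2
read 'r': S2 → S4
read 'q': S4 → S5
read 'p': S5 → S5
read 'q': S5 → S5
read 'r': S5 → S5
read 'r': S5 → S5
read 'q': S5 → S5
read 'q': S5 → S5
read 'q': S5 → S5
read 'q': S5 → S5
read 'q': S5 → S5

S5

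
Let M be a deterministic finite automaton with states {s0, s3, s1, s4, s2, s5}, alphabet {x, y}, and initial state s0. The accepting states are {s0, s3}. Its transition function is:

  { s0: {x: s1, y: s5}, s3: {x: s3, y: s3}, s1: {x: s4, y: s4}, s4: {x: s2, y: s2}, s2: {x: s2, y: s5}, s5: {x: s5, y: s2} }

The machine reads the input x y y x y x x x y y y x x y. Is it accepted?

No

Trace: s0 -x-> s1 -y-> s4 -y-> s2 -x-> s2 -y-> s5 -x-> s5 -x-> s5 -x-> s5 -y-> s2 -y-> s5 -y-> s2 -x-> s2 -x-> s2 -y-> s5
End state s5 is not accepting.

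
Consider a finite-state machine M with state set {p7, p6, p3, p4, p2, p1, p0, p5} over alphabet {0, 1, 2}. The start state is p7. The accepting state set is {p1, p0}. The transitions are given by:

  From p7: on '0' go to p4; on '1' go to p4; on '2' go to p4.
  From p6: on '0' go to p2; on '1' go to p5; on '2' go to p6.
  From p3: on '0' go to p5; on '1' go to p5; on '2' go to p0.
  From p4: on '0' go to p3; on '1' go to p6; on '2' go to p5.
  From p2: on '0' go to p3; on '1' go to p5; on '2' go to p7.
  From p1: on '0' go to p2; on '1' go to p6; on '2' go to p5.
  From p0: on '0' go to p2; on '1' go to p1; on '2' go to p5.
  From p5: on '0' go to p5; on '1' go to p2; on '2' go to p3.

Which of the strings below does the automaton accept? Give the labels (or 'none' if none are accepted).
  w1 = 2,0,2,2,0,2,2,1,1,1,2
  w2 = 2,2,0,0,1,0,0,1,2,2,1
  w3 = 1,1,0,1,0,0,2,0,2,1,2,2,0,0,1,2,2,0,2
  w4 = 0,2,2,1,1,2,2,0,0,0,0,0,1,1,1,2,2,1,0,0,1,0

w1:
  start at p7
  read '2': p7 → p4
  read '0': p4 → p3
  read '2': p3 → p0
  read '2': p0 → p5
  read '0': p5 → p5
  read '2': p5 → p3
  read '2': p3 → p0
  read '1': p0 → p1
  read '1': p1 → p6
  read '1': p6 → p5
  read '2': p5 → p3
  end p3, rejected
w2:
  start at p7
  read '2': p7 → p4
  read '2': p4 → p5
  read '0': p5 → p5
  read '0': p5 → p5
  read '1': p5 → p2
  read '0': p2 → p3
  read '0': p3 → p5
  read '1': p5 → p2
  read '2': p2 → p7
  read '2': p7 → p4
  read '1': p4 → p6
  end p6, rejected
w3:
  start at p7
  read '1': p7 → p4
  read '1': p4 → p6
  read '0': p6 → p2
  read '1': p2 → p5
  read '0': p5 → p5
  read '0': p5 → p5
  read '2': p5 → p3
  read '0': p3 → p5
  read '2': p5 → p3
  read '1': p3 → p5
  read '2': p5 → p3
  read '2': p3 → p0
  read '0': p0 → p2
  read '0': p2 → p3
  read '1': p3 → p5
  read '2': p5 → p3
  read '2': p3 → p0
  read '0': p0 → p2
  read '2': p2 → p7
  end p7, rejected
w4:
  start at p7
  read '0': p7 → p4
  read '2': p4 → p5
  read '2': p5 → p3
  read '1': p3 → p5
  read '1': p5 → p2
  read '2': p2 → p7
  read '2': p7 → p4
  read '0': p4 → p3
  read '0': p3 → p5
  read '0': p5 → p5
  read '0': p5 → p5
  read '0': p5 → p5
  read '1': p5 → p2
  read '1': p2 → p5
  read '1': p5 → p2
  read '2': p2 → p7
  read '2': p7 → p4
  read '1': p4 → p6
  read '0': p6 → p2
  read '0': p2 → p3
  read '1': p3 → p5
  read '0': p5 → p5
  end p5, rejected

none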